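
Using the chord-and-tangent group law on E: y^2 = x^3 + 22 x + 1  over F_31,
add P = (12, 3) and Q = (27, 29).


P != Q, so use the chord formula.
s = (y2 - y1) / (x2 - x1) = (26) / (15) mod 31 = 10
x3 = s^2 - x1 - x2 mod 31 = 10^2 - 12 - 27 = 30
y3 = s (x1 - x3) - y1 mod 31 = 10 * (12 - 30) - 3 = 3

P + Q = (30, 3)


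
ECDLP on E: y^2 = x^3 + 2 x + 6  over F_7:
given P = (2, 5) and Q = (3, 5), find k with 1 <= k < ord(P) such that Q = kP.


Enumerate multiples of P until we hit Q = (3, 5):
  1P = (2, 5)
  2P = (3, 2)
  3P = (4, 1)
  4P = (5, 1)
  5P = (1, 3)
  6P = (1, 4)
  7P = (5, 6)
  8P = (4, 6)
  9P = (3, 5)
Match found at i = 9.

k = 9


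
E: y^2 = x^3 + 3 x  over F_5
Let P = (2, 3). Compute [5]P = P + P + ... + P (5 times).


k = 5 = 101_2 (binary, LSB first: 101)
Double-and-add from P = (2, 3):
  bit 0 = 1: acc = O + (2, 3) = (2, 3)
  bit 1 = 0: acc unchanged = (2, 3)
  bit 2 = 1: acc = (2, 3) + (4, 1) = (0, 0)

5P = (0, 0)


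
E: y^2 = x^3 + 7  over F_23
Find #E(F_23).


For each x in F_23, count y with y^2 = x^3 + 0 x + 7 mod 23:
  x = 1: RHS = 8, y in [10, 13]  -> 2 point(s)
  x = 4: RHS = 2, y in [5, 18]  -> 2 point(s)
  x = 6: RHS = 16, y in [4, 19]  -> 2 point(s)
  x = 8: RHS = 13, y in [6, 17]  -> 2 point(s)
  x = 9: RHS = 0, y in [0]  -> 1 point(s)
  x = 10: RHS = 18, y in [8, 15]  -> 2 point(s)
  x = 11: RHS = 4, y in [2, 21]  -> 2 point(s)
  x = 15: RHS = 1, y in [1, 22]  -> 2 point(s)
  x = 16: RHS = 9, y in [3, 20]  -> 2 point(s)
  x = 19: RHS = 12, y in [9, 14]  -> 2 point(s)
  x = 20: RHS = 3, y in [7, 16]  -> 2 point(s)
  x = 22: RHS = 6, y in [11, 12]  -> 2 point(s)
Affine points: 23. Add the point at infinity: total = 24.

#E(F_23) = 24


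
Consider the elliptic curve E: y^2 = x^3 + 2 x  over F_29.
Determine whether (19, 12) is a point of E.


Check whether y^2 = x^3 + 2 x + 0 (mod 29) for (x, y) = (19, 12).
LHS: y^2 = 12^2 mod 29 = 28
RHS: x^3 + 2 x + 0 = 19^3 + 2*19 + 0 mod 29 = 24
LHS != RHS

No, not on the curve


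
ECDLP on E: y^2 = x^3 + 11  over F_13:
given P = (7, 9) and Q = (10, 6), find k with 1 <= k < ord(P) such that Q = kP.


Enumerate multiples of P until we hit Q = (10, 6):
  1P = (7, 9)
  2P = (9, 5)
  3P = (1, 5)
  4P = (4, 6)
  5P = (3, 8)
  6P = (12, 6)
  7P = (11, 9)
  8P = (8, 4)
  9P = (10, 6)
Match found at i = 9.

k = 9


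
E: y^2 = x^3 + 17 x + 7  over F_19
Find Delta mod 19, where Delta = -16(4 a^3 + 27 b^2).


4 a^3 + 27 b^2 = 4*17^3 + 27*7^2 = 19652 + 1323 = 20975
Delta = -16 * (20975) = -335600
Delta mod 19 = 16

Delta = 16 (mod 19)


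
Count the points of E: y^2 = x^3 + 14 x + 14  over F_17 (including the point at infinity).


For each x in F_17, count y with y^2 = x^3 + 14 x + 14 mod 17:
  x = 2: RHS = 16, y in [4, 13]  -> 2 point(s)
  x = 3: RHS = 15, y in [7, 10]  -> 2 point(s)
  x = 4: RHS = 15, y in [7, 10]  -> 2 point(s)
  x = 6: RHS = 8, y in [5, 12]  -> 2 point(s)
  x = 7: RHS = 13, y in [8, 9]  -> 2 point(s)
  x = 8: RHS = 9, y in [3, 14]  -> 2 point(s)
  x = 9: RHS = 2, y in [6, 11]  -> 2 point(s)
  x = 10: RHS = 15, y in [7, 10]  -> 2 point(s)
  x = 13: RHS = 13, y in [8, 9]  -> 2 point(s)
  x = 14: RHS = 13, y in [8, 9]  -> 2 point(s)
  x = 16: RHS = 16, y in [4, 13]  -> 2 point(s)
Affine points: 22. Add the point at infinity: total = 23.

#E(F_17) = 23


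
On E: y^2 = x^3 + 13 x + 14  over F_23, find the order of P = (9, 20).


Compute successive multiples of P until we hit O:
  1P = (9, 20)
  2P = (11, 4)
  3P = (21, 7)
  4P = (2, 5)
  5P = (18, 10)
  6P = (12, 14)
  7P = (6, 20)
  8P = (8, 3)
  ... (continuing to 20P)
  20P = O

ord(P) = 20


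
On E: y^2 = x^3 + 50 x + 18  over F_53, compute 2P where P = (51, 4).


Doubling: s = (3 x1^2 + a) / (2 y1)
s = (3*51^2 + 50) / (2*4) mod 53 = 21
x3 = s^2 - 2 x1 mod 53 = 21^2 - 2*51 = 21
y3 = s (x1 - x3) - y1 mod 53 = 21 * (51 - 21) - 4 = 43

2P = (21, 43)


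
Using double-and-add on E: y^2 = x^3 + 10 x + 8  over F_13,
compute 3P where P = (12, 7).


k = 3 = 11_2 (binary, LSB first: 11)
Double-and-add from P = (12, 7):
  bit 0 = 1: acc = O + (12, 7) = (12, 7)
  bit 1 = 1: acc = (12, 7) + (2, 6) = (2, 7)

3P = (2, 7)


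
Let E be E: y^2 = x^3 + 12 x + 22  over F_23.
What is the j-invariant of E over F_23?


Delta = -16(4 a^3 + 27 b^2) mod 23 = 20
-1728 * (4 a)^3 = -1728 * (4*12)^3 mod 23 = 22
j = 22 * 20^(-1) mod 23 = 8

j = 8 (mod 23)


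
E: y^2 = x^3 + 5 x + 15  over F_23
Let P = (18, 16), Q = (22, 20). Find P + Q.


P != Q, so use the chord formula.
s = (y2 - y1) / (x2 - x1) = (4) / (4) mod 23 = 1
x3 = s^2 - x1 - x2 mod 23 = 1^2 - 18 - 22 = 7
y3 = s (x1 - x3) - y1 mod 23 = 1 * (18 - 7) - 16 = 18

P + Q = (7, 18)


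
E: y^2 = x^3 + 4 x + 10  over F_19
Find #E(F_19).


For each x in F_19, count y with y^2 = x^3 + 4 x + 10 mod 19:
  x = 2: RHS = 7, y in [8, 11]  -> 2 point(s)
  x = 3: RHS = 11, y in [7, 12]  -> 2 point(s)
  x = 7: RHS = 1, y in [1, 18]  -> 2 point(s)
  x = 10: RHS = 5, y in [9, 10]  -> 2 point(s)
  x = 11: RHS = 17, y in [6, 13]  -> 2 point(s)
  x = 12: RHS = 0, y in [0]  -> 1 point(s)
  x = 13: RHS = 17, y in [6, 13]  -> 2 point(s)
  x = 14: RHS = 17, y in [6, 13]  -> 2 point(s)
  x = 15: RHS = 6, y in [5, 14]  -> 2 point(s)
  x = 16: RHS = 9, y in [3, 16]  -> 2 point(s)
  x = 18: RHS = 5, y in [9, 10]  -> 2 point(s)
Affine points: 21. Add the point at infinity: total = 22.

#E(F_19) = 22


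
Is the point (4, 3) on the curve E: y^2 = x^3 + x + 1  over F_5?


Check whether y^2 = x^3 + 1 x + 1 (mod 5) for (x, y) = (4, 3).
LHS: y^2 = 3^2 mod 5 = 4
RHS: x^3 + 1 x + 1 = 4^3 + 1*4 + 1 mod 5 = 4
LHS = RHS

Yes, on the curve


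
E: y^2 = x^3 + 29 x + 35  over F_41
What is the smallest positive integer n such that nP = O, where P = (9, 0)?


Compute successive multiples of P until we hit O:
  1P = (9, 0)
  2P = O

ord(P) = 2


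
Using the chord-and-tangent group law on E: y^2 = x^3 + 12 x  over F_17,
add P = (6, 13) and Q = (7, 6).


P != Q, so use the chord formula.
s = (y2 - y1) / (x2 - x1) = (10) / (1) mod 17 = 10
x3 = s^2 - x1 - x2 mod 17 = 10^2 - 6 - 7 = 2
y3 = s (x1 - x3) - y1 mod 17 = 10 * (6 - 2) - 13 = 10

P + Q = (2, 10)


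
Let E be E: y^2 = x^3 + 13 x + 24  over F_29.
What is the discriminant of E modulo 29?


4 a^3 + 27 b^2 = 4*13^3 + 27*24^2 = 8788 + 15552 = 24340
Delta = -16 * (24340) = -389440
Delta mod 29 = 1

Delta = 1 (mod 29)


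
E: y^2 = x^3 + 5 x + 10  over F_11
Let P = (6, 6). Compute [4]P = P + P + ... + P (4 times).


k = 4 = 100_2 (binary, LSB first: 001)
Double-and-add from P = (6, 6):
  bit 0 = 0: acc unchanged = O
  bit 1 = 0: acc unchanged = O
  bit 2 = 1: acc = O + (9, 6) = (9, 6)

4P = (9, 6)


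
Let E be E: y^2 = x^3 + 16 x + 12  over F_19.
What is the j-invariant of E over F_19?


Delta = -16(4 a^3 + 27 b^2) mod 19 = 16
-1728 * (4 a)^3 = -1728 * (4*16)^3 mod 19 = 1
j = 1 * 16^(-1) mod 19 = 6

j = 6 (mod 19)


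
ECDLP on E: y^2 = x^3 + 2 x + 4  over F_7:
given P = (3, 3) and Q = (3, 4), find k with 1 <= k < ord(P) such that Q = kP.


Enumerate multiples of P until we hit Q = (3, 4):
  1P = (3, 3)
  2P = (2, 3)
  3P = (2, 4)
  4P = (3, 4)
Match found at i = 4.

k = 4


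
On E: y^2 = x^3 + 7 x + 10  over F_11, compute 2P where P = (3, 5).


Doubling: s = (3 x1^2 + a) / (2 y1)
s = (3*3^2 + 7) / (2*5) mod 11 = 10
x3 = s^2 - 2 x1 mod 11 = 10^2 - 2*3 = 6
y3 = s (x1 - x3) - y1 mod 11 = 10 * (3 - 6) - 5 = 9

2P = (6, 9)


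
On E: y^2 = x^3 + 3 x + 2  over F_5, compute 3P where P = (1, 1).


k = 3 = 11_2 (binary, LSB first: 11)
Double-and-add from P = (1, 1):
  bit 0 = 1: acc = O + (1, 1) = (1, 1)
  bit 1 = 1: acc = (1, 1) + (2, 1) = (2, 4)

3P = (2, 4)


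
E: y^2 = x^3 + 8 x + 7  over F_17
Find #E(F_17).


For each x in F_17, count y with y^2 = x^3 + 8 x + 7 mod 17:
  x = 1: RHS = 16, y in [4, 13]  -> 2 point(s)
  x = 4: RHS = 1, y in [1, 16]  -> 2 point(s)
  x = 5: RHS = 2, y in [6, 11]  -> 2 point(s)
  x = 6: RHS = 16, y in [4, 13]  -> 2 point(s)
  x = 7: RHS = 15, y in [7, 10]  -> 2 point(s)
  x = 9: RHS = 9, y in [3, 14]  -> 2 point(s)
  x = 10: RHS = 16, y in [4, 13]  -> 2 point(s)
  x = 11: RHS = 15, y in [7, 10]  -> 2 point(s)
  x = 13: RHS = 13, y in [8, 9]  -> 2 point(s)
  x = 15: RHS = 0, y in [0]  -> 1 point(s)
  x = 16: RHS = 15, y in [7, 10]  -> 2 point(s)
Affine points: 21. Add the point at infinity: total = 22.

#E(F_17) = 22


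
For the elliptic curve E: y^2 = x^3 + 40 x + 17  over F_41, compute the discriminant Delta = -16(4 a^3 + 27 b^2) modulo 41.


4 a^3 + 27 b^2 = 4*40^3 + 27*17^2 = 256000 + 7803 = 263803
Delta = -16 * (263803) = -4220848
Delta mod 41 = 20

Delta = 20 (mod 41)


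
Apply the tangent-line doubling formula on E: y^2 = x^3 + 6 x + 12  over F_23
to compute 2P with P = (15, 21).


Doubling: s = (3 x1^2 + a) / (2 y1)
s = (3*15^2 + 6) / (2*21) mod 23 = 8
x3 = s^2 - 2 x1 mod 23 = 8^2 - 2*15 = 11
y3 = s (x1 - x3) - y1 mod 23 = 8 * (15 - 11) - 21 = 11

2P = (11, 11)


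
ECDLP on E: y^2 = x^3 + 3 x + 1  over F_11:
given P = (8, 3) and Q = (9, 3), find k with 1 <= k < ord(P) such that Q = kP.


Enumerate multiples of P until we hit Q = (9, 3):
  1P = (8, 3)
  2P = (9, 3)
Match found at i = 2.

k = 2


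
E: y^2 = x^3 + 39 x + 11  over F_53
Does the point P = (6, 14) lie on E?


Check whether y^2 = x^3 + 39 x + 11 (mod 53) for (x, y) = (6, 14).
LHS: y^2 = 14^2 mod 53 = 37
RHS: x^3 + 39 x + 11 = 6^3 + 39*6 + 11 mod 53 = 37
LHS = RHS

Yes, on the curve


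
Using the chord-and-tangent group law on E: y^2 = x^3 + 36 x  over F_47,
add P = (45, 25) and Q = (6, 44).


P != Q, so use the chord formula.
s = (y2 - y1) / (x2 - x1) = (19) / (8) mod 47 = 20
x3 = s^2 - x1 - x2 mod 47 = 20^2 - 45 - 6 = 20
y3 = s (x1 - x3) - y1 mod 47 = 20 * (45 - 20) - 25 = 5

P + Q = (20, 5)


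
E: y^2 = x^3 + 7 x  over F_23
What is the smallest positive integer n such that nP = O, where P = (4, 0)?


Compute successive multiples of P until we hit O:
  1P = (4, 0)
  2P = O

ord(P) = 2


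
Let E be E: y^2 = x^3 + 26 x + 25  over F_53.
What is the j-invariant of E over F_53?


Delta = -16(4 a^3 + 27 b^2) mod 53 = 43
-1728 * (4 a)^3 = -1728 * (4*26)^3 mod 53 = 44
j = 44 * 43^(-1) mod 53 = 38

j = 38 (mod 53)


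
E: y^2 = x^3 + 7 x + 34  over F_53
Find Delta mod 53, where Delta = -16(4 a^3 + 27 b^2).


4 a^3 + 27 b^2 = 4*7^3 + 27*34^2 = 1372 + 31212 = 32584
Delta = -16 * (32584) = -521344
Delta mod 53 = 17

Delta = 17 (mod 53)


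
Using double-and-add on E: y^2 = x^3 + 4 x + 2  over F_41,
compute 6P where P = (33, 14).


k = 6 = 110_2 (binary, LSB first: 011)
Double-and-add from P = (33, 14):
  bit 0 = 0: acc unchanged = O
  bit 1 = 1: acc = O + (24, 8) = (24, 8)
  bit 2 = 1: acc = (24, 8) + (3, 0) = (24, 33)

6P = (24, 33)


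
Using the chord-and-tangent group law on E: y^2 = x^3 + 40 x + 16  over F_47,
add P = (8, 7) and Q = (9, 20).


P != Q, so use the chord formula.
s = (y2 - y1) / (x2 - x1) = (13) / (1) mod 47 = 13
x3 = s^2 - x1 - x2 mod 47 = 13^2 - 8 - 9 = 11
y3 = s (x1 - x3) - y1 mod 47 = 13 * (8 - 11) - 7 = 1

P + Q = (11, 1)


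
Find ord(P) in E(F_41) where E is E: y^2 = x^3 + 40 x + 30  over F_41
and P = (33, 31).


Compute successive multiples of P until we hit O:
  1P = (33, 31)
  2P = (21, 2)
  3P = (29, 6)
  4P = (36, 22)
  5P = (22, 18)
  6P = (4, 7)
  7P = (8, 1)
  8P = (8, 40)
  ... (continuing to 15P)
  15P = O

ord(P) = 15


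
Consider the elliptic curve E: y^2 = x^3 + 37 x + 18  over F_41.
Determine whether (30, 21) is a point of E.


Check whether y^2 = x^3 + 37 x + 18 (mod 41) for (x, y) = (30, 21).
LHS: y^2 = 21^2 mod 41 = 31
RHS: x^3 + 37 x + 18 = 30^3 + 37*30 + 18 mod 41 = 2
LHS != RHS

No, not on the curve


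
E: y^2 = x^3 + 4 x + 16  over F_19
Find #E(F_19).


For each x in F_19, count y with y^2 = x^3 + 4 x + 16 mod 19:
  x = 0: RHS = 16, y in [4, 15]  -> 2 point(s)
  x = 3: RHS = 17, y in [6, 13]  -> 2 point(s)
  x = 4: RHS = 1, y in [1, 18]  -> 2 point(s)
  x = 5: RHS = 9, y in [3, 16]  -> 2 point(s)
  x = 6: RHS = 9, y in [3, 16]  -> 2 point(s)
  x = 7: RHS = 7, y in [8, 11]  -> 2 point(s)
  x = 8: RHS = 9, y in [3, 16]  -> 2 point(s)
  x = 10: RHS = 11, y in [7, 12]  -> 2 point(s)
  x = 11: RHS = 4, y in [2, 17]  -> 2 point(s)
  x = 12: RHS = 6, y in [5, 14]  -> 2 point(s)
  x = 13: RHS = 4, y in [2, 17]  -> 2 point(s)
  x = 14: RHS = 4, y in [2, 17]  -> 2 point(s)
  x = 17: RHS = 0, y in [0]  -> 1 point(s)
  x = 18: RHS = 11, y in [7, 12]  -> 2 point(s)
Affine points: 27. Add the point at infinity: total = 28.

#E(F_19) = 28


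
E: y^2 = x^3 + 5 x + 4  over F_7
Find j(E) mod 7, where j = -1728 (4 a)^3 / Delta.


Delta = -16(4 a^3 + 27 b^2) mod 7 = 5
-1728 * (4 a)^3 = -1728 * (4*5)^3 mod 7 = 6
j = 6 * 5^(-1) mod 7 = 4

j = 4 (mod 7)


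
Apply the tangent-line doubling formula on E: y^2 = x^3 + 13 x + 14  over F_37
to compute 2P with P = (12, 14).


Doubling: s = (3 x1^2 + a) / (2 y1)
s = (3*12^2 + 13) / (2*14) mod 37 = 4
x3 = s^2 - 2 x1 mod 37 = 4^2 - 2*12 = 29
y3 = s (x1 - x3) - y1 mod 37 = 4 * (12 - 29) - 14 = 29

2P = (29, 29)


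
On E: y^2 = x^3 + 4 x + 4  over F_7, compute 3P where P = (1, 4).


k = 3 = 11_2 (binary, LSB first: 11)
Double-and-add from P = (1, 4):
  bit 0 = 1: acc = O + (1, 4) = (1, 4)
  bit 1 = 1: acc = (1, 4) + (5, 3) = (5, 4)

3P = (5, 4)


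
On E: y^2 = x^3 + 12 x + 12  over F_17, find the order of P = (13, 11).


Compute successive multiples of P until we hit O:
  1P = (13, 11)
  2P = (16, 4)
  3P = (1, 12)
  4P = (1, 5)
  5P = (16, 13)
  6P = (13, 6)
  7P = O

ord(P) = 7


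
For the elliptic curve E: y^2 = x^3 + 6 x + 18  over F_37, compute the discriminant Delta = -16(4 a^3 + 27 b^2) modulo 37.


4 a^3 + 27 b^2 = 4*6^3 + 27*18^2 = 864 + 8748 = 9612
Delta = -16 * (9612) = -153792
Delta mod 37 = 17

Delta = 17 (mod 37)


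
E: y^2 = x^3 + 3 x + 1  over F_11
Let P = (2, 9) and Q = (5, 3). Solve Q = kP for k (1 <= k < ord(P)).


Enumerate multiples of P until we hit Q = (5, 3):
  1P = (2, 9)
  2P = (8, 8)
  3P = (5, 8)
  4P = (9, 8)
  5P = (9, 3)
  6P = (5, 3)
Match found at i = 6.

k = 6


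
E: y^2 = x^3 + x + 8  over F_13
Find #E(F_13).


For each x in F_13, count y with y^2 = x^3 + 1 x + 8 mod 13:
  x = 1: RHS = 10, y in [6, 7]  -> 2 point(s)
  x = 3: RHS = 12, y in [5, 8]  -> 2 point(s)
  x = 6: RHS = 9, y in [3, 10]  -> 2 point(s)
  x = 10: RHS = 4, y in [2, 11]  -> 2 point(s)
Affine points: 8. Add the point at infinity: total = 9.

#E(F_13) = 9


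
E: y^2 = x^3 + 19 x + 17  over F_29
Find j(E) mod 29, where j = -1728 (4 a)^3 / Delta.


Delta = -16(4 a^3 + 27 b^2) mod 29 = 23
-1728 * (4 a)^3 = -1728 * (4*19)^3 mod 29 = 7
j = 7 * 23^(-1) mod 29 = 23

j = 23 (mod 29)


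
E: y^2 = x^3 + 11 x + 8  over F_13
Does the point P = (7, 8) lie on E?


Check whether y^2 = x^3 + 11 x + 8 (mod 13) for (x, y) = (7, 8).
LHS: y^2 = 8^2 mod 13 = 12
RHS: x^3 + 11 x + 8 = 7^3 + 11*7 + 8 mod 13 = 12
LHS = RHS

Yes, on the curve


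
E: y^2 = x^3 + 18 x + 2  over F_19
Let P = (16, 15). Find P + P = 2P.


Doubling: s = (3 x1^2 + a) / (2 y1)
s = (3*16^2 + 18) / (2*15) mod 19 = 11
x3 = s^2 - 2 x1 mod 19 = 11^2 - 2*16 = 13
y3 = s (x1 - x3) - y1 mod 19 = 11 * (16 - 13) - 15 = 18

2P = (13, 18)


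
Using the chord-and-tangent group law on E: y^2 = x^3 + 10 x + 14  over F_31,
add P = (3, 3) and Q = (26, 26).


P != Q, so use the chord formula.
s = (y2 - y1) / (x2 - x1) = (23) / (23) mod 31 = 1
x3 = s^2 - x1 - x2 mod 31 = 1^2 - 3 - 26 = 3
y3 = s (x1 - x3) - y1 mod 31 = 1 * (3 - 3) - 3 = 28

P + Q = (3, 28)


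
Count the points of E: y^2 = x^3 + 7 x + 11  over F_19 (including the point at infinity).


For each x in F_19, count y with y^2 = x^3 + 7 x + 11 mod 19:
  x = 0: RHS = 11, y in [7, 12]  -> 2 point(s)
  x = 1: RHS = 0, y in [0]  -> 1 point(s)
  x = 5: RHS = 0, y in [0]  -> 1 point(s)
  x = 7: RHS = 4, y in [2, 17]  -> 2 point(s)
  x = 8: RHS = 9, y in [3, 16]  -> 2 point(s)
  x = 9: RHS = 5, y in [9, 10]  -> 2 point(s)
  x = 10: RHS = 17, y in [6, 13]  -> 2 point(s)
  x = 13: RHS = 0, y in [0]  -> 1 point(s)
  x = 16: RHS = 1, y in [1, 18]  -> 2 point(s)
Affine points: 15. Add the point at infinity: total = 16.

#E(F_19) = 16


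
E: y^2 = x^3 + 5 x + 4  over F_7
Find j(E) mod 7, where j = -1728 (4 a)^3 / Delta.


Delta = -16(4 a^3 + 27 b^2) mod 7 = 5
-1728 * (4 a)^3 = -1728 * (4*5)^3 mod 7 = 6
j = 6 * 5^(-1) mod 7 = 4

j = 4 (mod 7)


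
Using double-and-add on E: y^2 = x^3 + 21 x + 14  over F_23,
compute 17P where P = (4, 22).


k = 17 = 10001_2 (binary, LSB first: 10001)
Double-and-add from P = (4, 22):
  bit 0 = 1: acc = O + (4, 22) = (4, 22)
  bit 1 = 0: acc unchanged = (4, 22)
  bit 2 = 0: acc unchanged = (4, 22)
  bit 3 = 0: acc unchanged = (4, 22)
  bit 4 = 1: acc = (4, 22) + (3, 14) = (11, 14)

17P = (11, 14)


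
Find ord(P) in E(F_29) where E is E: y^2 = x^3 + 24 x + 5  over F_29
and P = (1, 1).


Compute successive multiples of P until we hit O:
  1P = (1, 1)
  2P = (28, 26)
  3P = (4, 22)
  4P = (15, 17)
  5P = (22, 4)
  6P = (22, 25)
  7P = (15, 12)
  8P = (4, 7)
  ... (continuing to 11P)
  11P = O

ord(P) = 11


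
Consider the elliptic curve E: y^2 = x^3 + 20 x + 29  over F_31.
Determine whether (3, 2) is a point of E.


Check whether y^2 = x^3 + 20 x + 29 (mod 31) for (x, y) = (3, 2).
LHS: y^2 = 2^2 mod 31 = 4
RHS: x^3 + 20 x + 29 = 3^3 + 20*3 + 29 mod 31 = 23
LHS != RHS

No, not on the curve


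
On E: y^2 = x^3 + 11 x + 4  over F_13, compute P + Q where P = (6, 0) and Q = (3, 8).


P != Q, so use the chord formula.
s = (y2 - y1) / (x2 - x1) = (8) / (10) mod 13 = 6
x3 = s^2 - x1 - x2 mod 13 = 6^2 - 6 - 3 = 1
y3 = s (x1 - x3) - y1 mod 13 = 6 * (6 - 1) - 0 = 4

P + Q = (1, 4)


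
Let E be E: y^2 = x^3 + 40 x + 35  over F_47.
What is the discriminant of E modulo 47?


4 a^3 + 27 b^2 = 4*40^3 + 27*35^2 = 256000 + 33075 = 289075
Delta = -16 * (289075) = -4625200
Delta mod 47 = 23

Delta = 23 (mod 47)


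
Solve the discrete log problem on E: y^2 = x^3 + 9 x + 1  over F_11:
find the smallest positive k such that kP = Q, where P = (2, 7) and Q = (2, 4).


Enumerate multiples of P until we hit Q = (2, 4):
  1P = (2, 7)
  2P = (1, 0)
  3P = (2, 4)
Match found at i = 3.

k = 3


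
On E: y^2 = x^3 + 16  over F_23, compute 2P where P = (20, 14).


Doubling: s = (3 x1^2 + a) / (2 y1)
s = (3*20^2 + 0) / (2*14) mod 23 = 10
x3 = s^2 - 2 x1 mod 23 = 10^2 - 2*20 = 14
y3 = s (x1 - x3) - y1 mod 23 = 10 * (20 - 14) - 14 = 0

2P = (14, 0)


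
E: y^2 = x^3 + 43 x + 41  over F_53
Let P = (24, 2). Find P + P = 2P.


Doubling: s = (3 x1^2 + a) / (2 y1)
s = (3*24^2 + 43) / (2*2) mod 53 = 32
x3 = s^2 - 2 x1 mod 53 = 32^2 - 2*24 = 22
y3 = s (x1 - x3) - y1 mod 53 = 32 * (24 - 22) - 2 = 9

2P = (22, 9)


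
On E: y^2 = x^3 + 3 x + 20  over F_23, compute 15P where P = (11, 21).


k = 15 = 1111_2 (binary, LSB first: 1111)
Double-and-add from P = (11, 21):
  bit 0 = 1: acc = O + (11, 21) = (11, 21)
  bit 1 = 1: acc = (11, 21) + (7, 4) = (13, 5)
  bit 2 = 1: acc = (13, 5) + (17, 4) = (6, 22)
  bit 3 = 1: acc = (6, 22) + (18, 8) = (1, 22)

15P = (1, 22)


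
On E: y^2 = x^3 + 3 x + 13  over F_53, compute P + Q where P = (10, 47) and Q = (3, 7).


P != Q, so use the chord formula.
s = (y2 - y1) / (x2 - x1) = (13) / (46) mod 53 = 36
x3 = s^2 - x1 - x2 mod 53 = 36^2 - 10 - 3 = 11
y3 = s (x1 - x3) - y1 mod 53 = 36 * (10 - 11) - 47 = 23

P + Q = (11, 23)


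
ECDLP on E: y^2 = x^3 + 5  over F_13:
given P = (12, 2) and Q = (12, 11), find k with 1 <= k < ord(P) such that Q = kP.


Enumerate multiples of P until we hit Q = (12, 11):
  1P = (12, 2)
  2P = (5, 0)
  3P = (12, 11)
Match found at i = 3.

k = 3


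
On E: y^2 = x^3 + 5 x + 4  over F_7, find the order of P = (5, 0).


Compute successive multiples of P until we hit O:
  1P = (5, 0)
  2P = O

ord(P) = 2


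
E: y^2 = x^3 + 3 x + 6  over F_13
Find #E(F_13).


For each x in F_13, count y with y^2 = x^3 + 3 x + 6 mod 13:
  x = 1: RHS = 10, y in [6, 7]  -> 2 point(s)
  x = 3: RHS = 3, y in [4, 9]  -> 2 point(s)
  x = 4: RHS = 4, y in [2, 11]  -> 2 point(s)
  x = 5: RHS = 3, y in [4, 9]  -> 2 point(s)
  x = 8: RHS = 9, y in [3, 10]  -> 2 point(s)
  x = 10: RHS = 9, y in [3, 10]  -> 2 point(s)
Affine points: 12. Add the point at infinity: total = 13.

#E(F_13) = 13


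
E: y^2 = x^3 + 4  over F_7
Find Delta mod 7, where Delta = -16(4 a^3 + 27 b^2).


4 a^3 + 27 b^2 = 4*0^3 + 27*4^2 = 0 + 432 = 432
Delta = -16 * (432) = -6912
Delta mod 7 = 4

Delta = 4 (mod 7)


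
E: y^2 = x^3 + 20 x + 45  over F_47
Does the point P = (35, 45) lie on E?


Check whether y^2 = x^3 + 20 x + 45 (mod 47) for (x, y) = (35, 45).
LHS: y^2 = 45^2 mod 47 = 4
RHS: x^3 + 20 x + 45 = 35^3 + 20*35 + 45 mod 47 = 4
LHS = RHS

Yes, on the curve


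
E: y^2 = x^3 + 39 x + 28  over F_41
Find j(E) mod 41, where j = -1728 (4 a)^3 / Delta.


Delta = -16(4 a^3 + 27 b^2) mod 41 = 33
-1728 * (4 a)^3 = -1728 * (4*39)^3 mod 41 = 38
j = 38 * 33^(-1) mod 41 = 26

j = 26 (mod 41)


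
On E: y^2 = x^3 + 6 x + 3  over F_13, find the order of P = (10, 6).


Compute successive multiples of P until we hit O:
  1P = (10, 6)
  2P = (3, 10)
  3P = (12, 10)
  4P = (8, 11)
  5P = (11, 3)
  6P = (1, 6)
  7P = (2, 7)
  8P = (0, 9)
  ... (continuing to 18P)
  18P = O

ord(P) = 18


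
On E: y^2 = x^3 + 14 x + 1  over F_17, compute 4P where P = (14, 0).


k = 4 = 100_2 (binary, LSB first: 001)
Double-and-add from P = (14, 0):
  bit 0 = 0: acc unchanged = O
  bit 1 = 0: acc unchanged = O
  bit 2 = 1: acc = O + O = O

4P = O


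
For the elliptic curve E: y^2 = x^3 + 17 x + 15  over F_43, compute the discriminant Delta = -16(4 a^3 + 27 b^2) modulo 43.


4 a^3 + 27 b^2 = 4*17^3 + 27*15^2 = 19652 + 6075 = 25727
Delta = -16 * (25727) = -411632
Delta mod 43 = 7

Delta = 7 (mod 43)


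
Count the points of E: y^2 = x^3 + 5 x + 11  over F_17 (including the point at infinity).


For each x in F_17, count y with y^2 = x^3 + 5 x + 11 mod 17:
  x = 1: RHS = 0, y in [0]  -> 1 point(s)
  x = 3: RHS = 2, y in [6, 11]  -> 2 point(s)
  x = 5: RHS = 8, y in [5, 12]  -> 2 point(s)
  x = 6: RHS = 2, y in [6, 11]  -> 2 point(s)
  x = 7: RHS = 15, y in [7, 10]  -> 2 point(s)
  x = 8: RHS = 2, y in [6, 11]  -> 2 point(s)
Affine points: 11. Add the point at infinity: total = 12.

#E(F_17) = 12


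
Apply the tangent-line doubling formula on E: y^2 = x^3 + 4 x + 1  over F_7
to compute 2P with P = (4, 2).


Doubling: s = (3 x1^2 + a) / (2 y1)
s = (3*4^2 + 4) / (2*2) mod 7 = 6
x3 = s^2 - 2 x1 mod 7 = 6^2 - 2*4 = 0
y3 = s (x1 - x3) - y1 mod 7 = 6 * (4 - 0) - 2 = 1

2P = (0, 1)


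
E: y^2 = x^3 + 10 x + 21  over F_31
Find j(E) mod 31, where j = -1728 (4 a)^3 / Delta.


Delta = -16(4 a^3 + 27 b^2) mod 31 = 29
-1728 * (4 a)^3 = -1728 * (4*10)^3 mod 31 = 4
j = 4 * 29^(-1) mod 31 = 29

j = 29 (mod 31)


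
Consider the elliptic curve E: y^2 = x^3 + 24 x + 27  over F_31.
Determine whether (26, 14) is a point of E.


Check whether y^2 = x^3 + 24 x + 27 (mod 31) for (x, y) = (26, 14).
LHS: y^2 = 14^2 mod 31 = 10
RHS: x^3 + 24 x + 27 = 26^3 + 24*26 + 27 mod 31 = 30
LHS != RHS

No, not on the curve


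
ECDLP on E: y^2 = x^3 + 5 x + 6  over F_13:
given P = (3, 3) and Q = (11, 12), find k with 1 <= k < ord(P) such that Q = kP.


Enumerate multiples of P until we hit Q = (11, 12):
  1P = (3, 3)
  2P = (8, 5)
  3P = (11, 12)
Match found at i = 3.

k = 3


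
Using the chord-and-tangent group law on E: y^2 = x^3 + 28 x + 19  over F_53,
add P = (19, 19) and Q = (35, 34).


P != Q, so use the chord formula.
s = (y2 - y1) / (x2 - x1) = (15) / (16) mod 53 = 44
x3 = s^2 - x1 - x2 mod 53 = 44^2 - 19 - 35 = 27
y3 = s (x1 - x3) - y1 mod 53 = 44 * (19 - 27) - 19 = 0

P + Q = (27, 0)


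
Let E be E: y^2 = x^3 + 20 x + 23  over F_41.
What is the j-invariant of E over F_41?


Delta = -16(4 a^3 + 27 b^2) mod 41 = 14
-1728 * (4 a)^3 = -1728 * (4*20)^3 mod 41 = 7
j = 7 * 14^(-1) mod 41 = 21

j = 21 (mod 41)


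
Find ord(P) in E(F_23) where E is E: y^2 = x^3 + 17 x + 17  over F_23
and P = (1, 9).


Compute successive multiples of P until we hit O:
  1P = (1, 9)
  2P = (14, 20)
  3P = (3, 7)
  4P = (20, 10)
  5P = (15, 6)
  6P = (2, 6)
  7P = (6, 6)
  8P = (9, 5)
  ... (continuing to 18P)
  18P = O

ord(P) = 18


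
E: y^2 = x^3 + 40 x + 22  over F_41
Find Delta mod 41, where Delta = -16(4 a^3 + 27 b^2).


4 a^3 + 27 b^2 = 4*40^3 + 27*22^2 = 256000 + 13068 = 269068
Delta = -16 * (269068) = -4305088
Delta mod 41 = 35

Delta = 35 (mod 41)


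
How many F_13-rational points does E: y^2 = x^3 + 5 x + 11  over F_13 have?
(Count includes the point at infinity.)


For each x in F_13, count y with y^2 = x^3 + 5 x + 11 mod 13:
  x = 1: RHS = 4, y in [2, 11]  -> 2 point(s)
  x = 2: RHS = 3, y in [4, 9]  -> 2 point(s)
  x = 3: RHS = 1, y in [1, 12]  -> 2 point(s)
  x = 4: RHS = 4, y in [2, 11]  -> 2 point(s)
  x = 6: RHS = 10, y in [6, 7]  -> 2 point(s)
  x = 7: RHS = 12, y in [5, 8]  -> 2 point(s)
  x = 8: RHS = 4, y in [2, 11]  -> 2 point(s)
Affine points: 14. Add the point at infinity: total = 15.

#E(F_13) = 15


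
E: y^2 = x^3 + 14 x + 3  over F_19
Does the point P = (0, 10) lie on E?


Check whether y^2 = x^3 + 14 x + 3 (mod 19) for (x, y) = (0, 10).
LHS: y^2 = 10^2 mod 19 = 5
RHS: x^3 + 14 x + 3 = 0^3 + 14*0 + 3 mod 19 = 3
LHS != RHS

No, not on the curve


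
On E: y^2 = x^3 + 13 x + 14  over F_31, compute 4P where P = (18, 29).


k = 4 = 100_2 (binary, LSB first: 001)
Double-and-add from P = (18, 29):
  bit 0 = 0: acc unchanged = O
  bit 1 = 0: acc unchanged = O
  bit 2 = 1: acc = O + (8, 17) = (8, 17)

4P = (8, 17)


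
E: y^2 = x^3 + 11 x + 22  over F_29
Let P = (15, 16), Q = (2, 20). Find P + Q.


P != Q, so use the chord formula.
s = (y2 - y1) / (x2 - x1) = (4) / (16) mod 29 = 22
x3 = s^2 - x1 - x2 mod 29 = 22^2 - 15 - 2 = 3
y3 = s (x1 - x3) - y1 mod 29 = 22 * (15 - 3) - 16 = 16

P + Q = (3, 16)


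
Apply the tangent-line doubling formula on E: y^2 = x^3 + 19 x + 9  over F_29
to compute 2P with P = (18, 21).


Doubling: s = (3 x1^2 + a) / (2 y1)
s = (3*18^2 + 19) / (2*21) mod 29 = 16
x3 = s^2 - 2 x1 mod 29 = 16^2 - 2*18 = 17
y3 = s (x1 - x3) - y1 mod 29 = 16 * (18 - 17) - 21 = 24

2P = (17, 24)


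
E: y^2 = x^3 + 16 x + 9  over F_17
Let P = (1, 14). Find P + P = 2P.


Doubling: s = (3 x1^2 + a) / (2 y1)
s = (3*1^2 + 16) / (2*14) mod 17 = 11
x3 = s^2 - 2 x1 mod 17 = 11^2 - 2*1 = 0
y3 = s (x1 - x3) - y1 mod 17 = 11 * (1 - 0) - 14 = 14

2P = (0, 14)


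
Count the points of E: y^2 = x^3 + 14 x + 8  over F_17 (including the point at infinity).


For each x in F_17, count y with y^2 = x^3 + 14 x + 8 mod 17:
  x = 0: RHS = 8, y in [5, 12]  -> 2 point(s)
  x = 3: RHS = 9, y in [3, 14]  -> 2 point(s)
  x = 4: RHS = 9, y in [3, 14]  -> 2 point(s)
  x = 5: RHS = 16, y in [4, 13]  -> 2 point(s)
  x = 6: RHS = 2, y in [6, 11]  -> 2 point(s)
  x = 9: RHS = 13, y in [8, 9]  -> 2 point(s)
  x = 10: RHS = 9, y in [3, 14]  -> 2 point(s)
  x = 12: RHS = 0, y in [0]  -> 1 point(s)
Affine points: 15. Add the point at infinity: total = 16.

#E(F_17) = 16


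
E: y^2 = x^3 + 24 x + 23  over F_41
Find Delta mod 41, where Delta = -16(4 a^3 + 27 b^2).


4 a^3 + 27 b^2 = 4*24^3 + 27*23^2 = 55296 + 14283 = 69579
Delta = -16 * (69579) = -1113264
Delta mod 41 = 9

Delta = 9 (mod 41)


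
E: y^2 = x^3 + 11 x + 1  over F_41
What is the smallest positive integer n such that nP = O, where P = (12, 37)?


Compute successive multiples of P until we hit O:
  1P = (12, 37)
  2P = (18, 39)
  3P = (2, 21)
  4P = (23, 11)
  5P = (37, 37)
  6P = (33, 4)
  7P = (6, 18)
  8P = (0, 1)
  ... (continuing to 41P)
  41P = O

ord(P) = 41


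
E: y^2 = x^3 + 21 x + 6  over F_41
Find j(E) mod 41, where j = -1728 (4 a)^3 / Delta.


Delta = -16(4 a^3 + 27 b^2) mod 41 = 20
-1728 * (4 a)^3 = -1728 * (4*21)^3 mod 41 = 34
j = 34 * 20^(-1) mod 41 = 14

j = 14 (mod 41)


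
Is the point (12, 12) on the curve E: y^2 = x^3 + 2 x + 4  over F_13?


Check whether y^2 = x^3 + 2 x + 4 (mod 13) for (x, y) = (12, 12).
LHS: y^2 = 12^2 mod 13 = 1
RHS: x^3 + 2 x + 4 = 12^3 + 2*12 + 4 mod 13 = 1
LHS = RHS

Yes, on the curve


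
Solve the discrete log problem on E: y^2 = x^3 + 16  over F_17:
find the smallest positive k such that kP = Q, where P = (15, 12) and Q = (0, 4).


Enumerate multiples of P until we hit Q = (0, 4):
  1P = (15, 12)
  2P = (0, 4)
Match found at i = 2.

k = 2


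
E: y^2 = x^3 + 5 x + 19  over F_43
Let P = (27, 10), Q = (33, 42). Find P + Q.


P != Q, so use the chord formula.
s = (y2 - y1) / (x2 - x1) = (32) / (6) mod 43 = 34
x3 = s^2 - x1 - x2 mod 43 = 34^2 - 27 - 33 = 21
y3 = s (x1 - x3) - y1 mod 43 = 34 * (27 - 21) - 10 = 22

P + Q = (21, 22)


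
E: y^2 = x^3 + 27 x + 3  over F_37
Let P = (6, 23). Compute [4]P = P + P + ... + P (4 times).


k = 4 = 100_2 (binary, LSB first: 001)
Double-and-add from P = (6, 23):
  bit 0 = 0: acc unchanged = O
  bit 1 = 0: acc unchanged = O
  bit 2 = 1: acc = O + (15, 34) = (15, 34)

4P = (15, 34)


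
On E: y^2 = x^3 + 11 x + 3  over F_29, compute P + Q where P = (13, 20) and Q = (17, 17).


P != Q, so use the chord formula.
s = (y2 - y1) / (x2 - x1) = (26) / (4) mod 29 = 21
x3 = s^2 - x1 - x2 mod 29 = 21^2 - 13 - 17 = 5
y3 = s (x1 - x3) - y1 mod 29 = 21 * (13 - 5) - 20 = 3

P + Q = (5, 3)


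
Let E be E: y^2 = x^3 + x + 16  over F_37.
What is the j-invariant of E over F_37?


Delta = -16(4 a^3 + 27 b^2) mod 37 = 11
-1728 * (4 a)^3 = -1728 * (4*1)^3 mod 37 = 1
j = 1 * 11^(-1) mod 37 = 27

j = 27 (mod 37)


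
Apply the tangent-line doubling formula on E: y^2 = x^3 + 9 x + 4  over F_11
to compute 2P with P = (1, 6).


Doubling: s = (3 x1^2 + a) / (2 y1)
s = (3*1^2 + 9) / (2*6) mod 11 = 1
x3 = s^2 - 2 x1 mod 11 = 1^2 - 2*1 = 10
y3 = s (x1 - x3) - y1 mod 11 = 1 * (1 - 10) - 6 = 7

2P = (10, 7)


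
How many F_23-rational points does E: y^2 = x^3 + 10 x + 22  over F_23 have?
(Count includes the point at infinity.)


For each x in F_23, count y with y^2 = x^3 + 10 x + 22 mod 23:
  x = 2: RHS = 4, y in [2, 21]  -> 2 point(s)
  x = 5: RHS = 13, y in [6, 17]  -> 2 point(s)
  x = 8: RHS = 16, y in [4, 19]  -> 2 point(s)
  x = 9: RHS = 13, y in [6, 17]  -> 2 point(s)
  x = 10: RHS = 18, y in [8, 15]  -> 2 point(s)
  x = 13: RHS = 3, y in [7, 16]  -> 2 point(s)
  x = 14: RHS = 8, y in [10, 13]  -> 2 point(s)
  x = 16: RHS = 0, y in [0]  -> 1 point(s)
  x = 18: RHS = 8, y in [10, 13]  -> 2 point(s)
Affine points: 17. Add the point at infinity: total = 18.

#E(F_23) = 18


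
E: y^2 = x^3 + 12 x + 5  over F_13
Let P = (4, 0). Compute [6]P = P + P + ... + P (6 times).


k = 6 = 110_2 (binary, LSB first: 011)
Double-and-add from P = (4, 0):
  bit 0 = 0: acc unchanged = O
  bit 1 = 1: acc = O + O = O
  bit 2 = 1: acc = O + O = O

6P = O


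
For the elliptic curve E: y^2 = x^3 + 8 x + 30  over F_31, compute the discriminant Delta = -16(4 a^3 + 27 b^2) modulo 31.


4 a^3 + 27 b^2 = 4*8^3 + 27*30^2 = 2048 + 24300 = 26348
Delta = -16 * (26348) = -421568
Delta mod 31 = 1

Delta = 1 (mod 31)


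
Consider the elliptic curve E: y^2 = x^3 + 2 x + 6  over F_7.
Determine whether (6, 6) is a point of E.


Check whether y^2 = x^3 + 2 x + 6 (mod 7) for (x, y) = (6, 6).
LHS: y^2 = 6^2 mod 7 = 1
RHS: x^3 + 2 x + 6 = 6^3 + 2*6 + 6 mod 7 = 3
LHS != RHS

No, not on the curve


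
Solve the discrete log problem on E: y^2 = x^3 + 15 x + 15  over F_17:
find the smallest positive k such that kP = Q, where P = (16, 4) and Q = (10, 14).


Enumerate multiples of P until we hit Q = (10, 14):
  1P = (16, 4)
  2P = (6, 10)
  3P = (11, 10)
  4P = (3, 11)
  5P = (0, 7)
  6P = (10, 14)
Match found at i = 6.

k = 6


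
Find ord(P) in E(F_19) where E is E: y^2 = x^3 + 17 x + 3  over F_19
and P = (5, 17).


Compute successive multiples of P until we hit O:
  1P = (5, 17)
  2P = (6, 6)
  3P = (15, 17)
  4P = (18, 2)
  5P = (7, 16)
  6P = (12, 15)
  7P = (11, 1)
  8P = (8, 10)
  ... (continuing to 25P)
  25P = O

ord(P) = 25


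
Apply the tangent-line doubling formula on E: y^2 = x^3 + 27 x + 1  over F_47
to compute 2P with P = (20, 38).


Doubling: s = (3 x1^2 + a) / (2 y1)
s = (3*20^2 + 27) / (2*38) mod 47 = 18
x3 = s^2 - 2 x1 mod 47 = 18^2 - 2*20 = 2
y3 = s (x1 - x3) - y1 mod 47 = 18 * (20 - 2) - 38 = 4

2P = (2, 4)


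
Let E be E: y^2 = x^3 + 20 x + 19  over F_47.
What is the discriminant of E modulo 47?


4 a^3 + 27 b^2 = 4*20^3 + 27*19^2 = 32000 + 9747 = 41747
Delta = -16 * (41747) = -667952
Delta mod 47 = 12

Delta = 12 (mod 47)


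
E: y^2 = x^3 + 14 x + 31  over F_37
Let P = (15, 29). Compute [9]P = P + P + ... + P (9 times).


k = 9 = 1001_2 (binary, LSB first: 1001)
Double-and-add from P = (15, 29):
  bit 0 = 1: acc = O + (15, 29) = (15, 29)
  bit 1 = 0: acc unchanged = (15, 29)
  bit 2 = 0: acc unchanged = (15, 29)
  bit 3 = 1: acc = (15, 29) + (26, 10) = (21, 15)

9P = (21, 15)


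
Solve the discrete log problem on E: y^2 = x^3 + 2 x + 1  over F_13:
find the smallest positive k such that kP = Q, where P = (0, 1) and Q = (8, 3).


Enumerate multiples of P until we hit Q = (8, 3):
  1P = (0, 1)
  2P = (1, 11)
  3P = (8, 10)
  4P = (2, 0)
  5P = (8, 3)
Match found at i = 5.

k = 5


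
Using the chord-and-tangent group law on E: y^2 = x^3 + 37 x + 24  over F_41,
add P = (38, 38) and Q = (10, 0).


P != Q, so use the chord formula.
s = (y2 - y1) / (x2 - x1) = (3) / (13) mod 41 = 16
x3 = s^2 - x1 - x2 mod 41 = 16^2 - 38 - 10 = 3
y3 = s (x1 - x3) - y1 mod 41 = 16 * (38 - 3) - 38 = 30

P + Q = (3, 30)


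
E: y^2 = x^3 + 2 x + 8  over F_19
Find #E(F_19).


For each x in F_19, count y with y^2 = x^3 + 2 x + 8 mod 19:
  x = 1: RHS = 11, y in [7, 12]  -> 2 point(s)
  x = 2: RHS = 1, y in [1, 18]  -> 2 point(s)
  x = 4: RHS = 4, y in [2, 17]  -> 2 point(s)
  x = 7: RHS = 4, y in [2, 17]  -> 2 point(s)
  x = 8: RHS = 4, y in [2, 17]  -> 2 point(s)
  x = 14: RHS = 6, y in [5, 14]  -> 2 point(s)
  x = 18: RHS = 5, y in [9, 10]  -> 2 point(s)
Affine points: 14. Add the point at infinity: total = 15.

#E(F_19) = 15


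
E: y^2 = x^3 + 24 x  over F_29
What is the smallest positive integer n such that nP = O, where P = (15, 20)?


Compute successive multiples of P until we hit O:
  1P = (15, 20)
  2P = (24, 25)
  3P = (10, 15)
  4P = (5, 19)
  5P = (18, 0)
  6P = (5, 10)
  7P = (10, 14)
  8P = (24, 4)
  ... (continuing to 10P)
  10P = O

ord(P) = 10


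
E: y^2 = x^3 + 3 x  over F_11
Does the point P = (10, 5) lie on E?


Check whether y^2 = x^3 + 3 x + 0 (mod 11) for (x, y) = (10, 5).
LHS: y^2 = 5^2 mod 11 = 3
RHS: x^3 + 3 x + 0 = 10^3 + 3*10 + 0 mod 11 = 7
LHS != RHS

No, not on the curve


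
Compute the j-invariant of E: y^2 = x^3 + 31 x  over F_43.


Delta = -16(4 a^3 + 27 b^2) mod 43 = 39
-1728 * (4 a)^3 = -1728 * (4*31)^3 mod 43 = 11
j = 11 * 39^(-1) mod 43 = 8

j = 8 (mod 43)


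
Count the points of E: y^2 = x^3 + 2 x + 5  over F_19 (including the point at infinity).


For each x in F_19, count y with y^2 = x^3 + 2 x + 5 mod 19:
  x = 0: RHS = 5, y in [9, 10]  -> 2 point(s)
  x = 2: RHS = 17, y in [6, 13]  -> 2 point(s)
  x = 3: RHS = 0, y in [0]  -> 1 point(s)
  x = 4: RHS = 1, y in [1, 18]  -> 2 point(s)
  x = 5: RHS = 7, y in [8, 11]  -> 2 point(s)
  x = 6: RHS = 5, y in [9, 10]  -> 2 point(s)
  x = 7: RHS = 1, y in [1, 18]  -> 2 point(s)
  x = 8: RHS = 1, y in [1, 18]  -> 2 point(s)
  x = 9: RHS = 11, y in [7, 12]  -> 2 point(s)
  x = 11: RHS = 9, y in [3, 16]  -> 2 point(s)
  x = 12: RHS = 9, y in [3, 16]  -> 2 point(s)
  x = 13: RHS = 5, y in [9, 10]  -> 2 point(s)
  x = 15: RHS = 9, y in [3, 16]  -> 2 point(s)
Affine points: 25. Add the point at infinity: total = 26.

#E(F_19) = 26


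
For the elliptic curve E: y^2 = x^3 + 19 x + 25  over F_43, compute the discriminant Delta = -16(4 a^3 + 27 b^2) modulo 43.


4 a^3 + 27 b^2 = 4*19^3 + 27*25^2 = 27436 + 16875 = 44311
Delta = -16 * (44311) = -708976
Delta mod 43 = 8

Delta = 8 (mod 43)


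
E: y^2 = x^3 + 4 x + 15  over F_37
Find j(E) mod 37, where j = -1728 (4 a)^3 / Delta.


Delta = -16(4 a^3 + 27 b^2) mod 37 = 10
-1728 * (4 a)^3 = -1728 * (4*4)^3 mod 37 = 27
j = 27 * 10^(-1) mod 37 = 36

j = 36 (mod 37)


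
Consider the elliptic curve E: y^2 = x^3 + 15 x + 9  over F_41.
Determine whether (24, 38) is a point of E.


Check whether y^2 = x^3 + 15 x + 9 (mod 41) for (x, y) = (24, 38).
LHS: y^2 = 38^2 mod 41 = 9
RHS: x^3 + 15 x + 9 = 24^3 + 15*24 + 9 mod 41 = 7
LHS != RHS

No, not on the curve


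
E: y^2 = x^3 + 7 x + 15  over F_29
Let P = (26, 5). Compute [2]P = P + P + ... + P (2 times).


k = 2 = 10_2 (binary, LSB first: 01)
Double-and-add from P = (26, 5):
  bit 0 = 0: acc unchanged = O
  bit 1 = 1: acc = O + (28, 23) = (28, 23)

2P = (28, 23)


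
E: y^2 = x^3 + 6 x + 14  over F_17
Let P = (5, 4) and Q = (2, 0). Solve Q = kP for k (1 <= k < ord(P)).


Enumerate multiples of P until we hit Q = (2, 0):
  1P = (5, 4)
  2P = (3, 12)
  3P = (8, 8)
  4P = (2, 0)
Match found at i = 4.

k = 4


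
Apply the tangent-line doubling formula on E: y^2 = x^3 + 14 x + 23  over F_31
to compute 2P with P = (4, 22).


Doubling: s = (3 x1^2 + a) / (2 y1)
s = (3*4^2 + 14) / (2*22) mod 31 = 0
x3 = s^2 - 2 x1 mod 31 = 0^2 - 2*4 = 23
y3 = s (x1 - x3) - y1 mod 31 = 0 * (4 - 23) - 22 = 9

2P = (23, 9)


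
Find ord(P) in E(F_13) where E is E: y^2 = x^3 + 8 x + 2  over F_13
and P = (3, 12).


Compute successive multiples of P until we hit O:
  1P = (3, 12)
  2P = (11, 11)
  3P = (11, 2)
  4P = (3, 1)
  5P = O

ord(P) = 5


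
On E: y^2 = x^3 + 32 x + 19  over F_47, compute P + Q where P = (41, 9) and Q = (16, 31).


P != Q, so use the chord formula.
s = (y2 - y1) / (x2 - x1) = (22) / (22) mod 47 = 1
x3 = s^2 - x1 - x2 mod 47 = 1^2 - 41 - 16 = 38
y3 = s (x1 - x3) - y1 mod 47 = 1 * (41 - 38) - 9 = 41

P + Q = (38, 41)


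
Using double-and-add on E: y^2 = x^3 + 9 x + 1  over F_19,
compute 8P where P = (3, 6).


k = 8 = 1000_2 (binary, LSB first: 0001)
Double-and-add from P = (3, 6):
  bit 0 = 0: acc unchanged = O
  bit 1 = 0: acc unchanged = O
  bit 2 = 0: acc unchanged = O
  bit 3 = 1: acc = O + (3, 13) = (3, 13)

8P = (3, 13)


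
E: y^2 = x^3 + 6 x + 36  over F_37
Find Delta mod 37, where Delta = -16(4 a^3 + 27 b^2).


4 a^3 + 27 b^2 = 4*6^3 + 27*36^2 = 864 + 34992 = 35856
Delta = -16 * (35856) = -573696
Delta mod 37 = 26

Delta = 26 (mod 37)


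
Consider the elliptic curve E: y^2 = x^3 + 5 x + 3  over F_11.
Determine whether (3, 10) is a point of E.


Check whether y^2 = x^3 + 5 x + 3 (mod 11) for (x, y) = (3, 10).
LHS: y^2 = 10^2 mod 11 = 1
RHS: x^3 + 5 x + 3 = 3^3 + 5*3 + 3 mod 11 = 1
LHS = RHS

Yes, on the curve


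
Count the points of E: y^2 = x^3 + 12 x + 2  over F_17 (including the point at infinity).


For each x in F_17, count y with y^2 = x^3 + 12 x + 2 mod 17:
  x = 0: RHS = 2, y in [6, 11]  -> 2 point(s)
  x = 1: RHS = 15, y in [7, 10]  -> 2 point(s)
  x = 2: RHS = 0, y in [0]  -> 1 point(s)
  x = 5: RHS = 0, y in [0]  -> 1 point(s)
  x = 6: RHS = 1, y in [1, 16]  -> 2 point(s)
  x = 7: RHS = 4, y in [2, 15]  -> 2 point(s)
  x = 8: RHS = 15, y in [7, 10]  -> 2 point(s)
  x = 10: RHS = 0, y in [0]  -> 1 point(s)
  x = 12: RHS = 4, y in [2, 15]  -> 2 point(s)
  x = 13: RHS = 9, y in [3, 14]  -> 2 point(s)
  x = 15: RHS = 4, y in [2, 15]  -> 2 point(s)
Affine points: 19. Add the point at infinity: total = 20.

#E(F_17) = 20


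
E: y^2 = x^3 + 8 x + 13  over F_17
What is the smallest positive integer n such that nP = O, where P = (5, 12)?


Compute successive multiples of P until we hit O:
  1P = (5, 12)
  2P = (5, 5)
  3P = O

ord(P) = 3


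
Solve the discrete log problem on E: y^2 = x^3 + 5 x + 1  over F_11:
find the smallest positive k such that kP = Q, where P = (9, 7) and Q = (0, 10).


Enumerate multiples of P until we hit Q = (0, 10):
  1P = (9, 7)
  2P = (8, 6)
  3P = (6, 7)
  4P = (7, 4)
  5P = (0, 1)
  6P = (0, 10)
Match found at i = 6.

k = 6
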